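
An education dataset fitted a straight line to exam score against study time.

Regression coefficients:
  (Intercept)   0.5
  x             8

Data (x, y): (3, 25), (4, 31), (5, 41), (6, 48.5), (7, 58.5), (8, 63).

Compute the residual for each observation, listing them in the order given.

x=3: ŷ = 0.5 + 8·3 = 24.5; e = 25 − 24.5 = 0.5
x=4: ŷ = 0.5 + 8·4 = 32.5; e = 31 − 32.5 = -1.5
x=5: ŷ = 0.5 + 8·5 = 40.5; e = 41 − 40.5 = 0.5
x=6: ŷ = 0.5 + 8·6 = 48.5; e = 48.5 − 48.5 = 0
x=7: ŷ = 0.5 + 8·7 = 56.5; e = 58.5 − 56.5 = 2
x=8: ŷ = 0.5 + 8·8 = 64.5; e = 63 − 64.5 = -1.5

0.5, -1.5, 0.5, 0, 2, -1.5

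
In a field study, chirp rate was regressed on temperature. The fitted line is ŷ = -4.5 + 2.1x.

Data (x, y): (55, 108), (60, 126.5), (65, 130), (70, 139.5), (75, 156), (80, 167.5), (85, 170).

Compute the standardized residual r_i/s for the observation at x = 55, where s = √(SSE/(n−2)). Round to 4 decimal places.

-0.7151

x=55: ŷ = -4.5 + 2.1·55 = 111; r = 108 − 111 = -3
x=60: ŷ = -4.5 + 2.1·60 = 121.5; r = 126.5 − 121.5 = 5
x=65: ŷ = -4.5 + 2.1·65 = 132; r = 130 − 132 = -2
x=70: ŷ = -4.5 + 2.1·70 = 142.5; r = 139.5 − 142.5 = -3
x=75: ŷ = -4.5 + 2.1·75 = 153; r = 156 − 153 = 3
x=80: ŷ = -4.5 + 2.1·80 = 163.5; r = 167.5 − 163.5 = 4
x=85: ŷ = -4.5 + 2.1·85 = 174; r = 170 − 174 = -4
SSE = 9 + 25 + 4 + 9 + 9 + 16 + 16 = 88
s = √(88/5) = 4.19524
r/s = -3 / 4.19524 = -0.7151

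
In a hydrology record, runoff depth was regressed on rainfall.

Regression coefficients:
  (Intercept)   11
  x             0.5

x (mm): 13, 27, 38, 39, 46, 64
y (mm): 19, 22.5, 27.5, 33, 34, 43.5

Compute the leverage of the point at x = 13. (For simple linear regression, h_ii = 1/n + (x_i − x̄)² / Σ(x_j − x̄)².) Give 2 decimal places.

h = 0.58

x̄ = (13 + 27 + 38 + 39 + 46 + 64)/6 = 37.8333
Σ(x − x̄)² = 616.694 + 117.361 + 0.0277778 + 1.36111 + 66.6944 + 684.694 = 1486.83
h = 1/6 + (-24.8333)²/1486.83 = 0.166667 + 0.41477 = 0.58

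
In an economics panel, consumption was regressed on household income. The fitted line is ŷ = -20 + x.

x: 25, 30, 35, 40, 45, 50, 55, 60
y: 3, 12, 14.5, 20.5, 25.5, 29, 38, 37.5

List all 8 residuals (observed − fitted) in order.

-2, 2, -0.5, 0.5, 0.5, -1, 3, -2.5

x=25: ŷ = -20 + 25 = 5; r = 3 − 5 = -2
x=30: ŷ = -20 + 30 = 10; r = 12 − 10 = 2
x=35: ŷ = -20 + 35 = 15; r = 14.5 − 15 = -0.5
x=40: ŷ = -20 + 40 = 20; r = 20.5 − 20 = 0.5
x=45: ŷ = -20 + 45 = 25; r = 25.5 − 25 = 0.5
x=50: ŷ = -20 + 50 = 30; r = 29 − 30 = -1
x=55: ŷ = -20 + 55 = 35; r = 38 − 35 = 3
x=60: ŷ = -20 + 60 = 40; r = 37.5 − 40 = -2.5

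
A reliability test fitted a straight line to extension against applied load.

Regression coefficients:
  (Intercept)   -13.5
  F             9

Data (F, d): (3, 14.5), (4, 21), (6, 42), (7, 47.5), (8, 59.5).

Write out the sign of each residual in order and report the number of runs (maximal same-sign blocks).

5 runs

F=3: ŷ = -13.5 + 9·3 = 13.5; e = 14.5 − 13.5 = 1
F=4: ŷ = -13.5 + 9·4 = 22.5; e = 21 − 22.5 = -1.5
F=6: ŷ = -13.5 + 9·6 = 40.5; e = 42 − 40.5 = 1.5
F=7: ŷ = -13.5 + 9·7 = 49.5; e = 47.5 − 49.5 = -2
F=8: ŷ = -13.5 + 9·8 = 58.5; e = 59.5 − 58.5 = 1
Signs: + − + − +
Runs: +×1, −×1, +×1, −×1, +×1 → 5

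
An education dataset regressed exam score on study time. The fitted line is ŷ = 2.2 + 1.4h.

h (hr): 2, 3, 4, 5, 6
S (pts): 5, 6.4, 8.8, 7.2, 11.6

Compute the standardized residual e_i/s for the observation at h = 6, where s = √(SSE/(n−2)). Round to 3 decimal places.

0.707

h=2: ŷ = 2.2 + 1.4·2 = 5; e = 5 − 5 = 0
h=3: ŷ = 2.2 + 1.4·3 = 6.4; e = 6.4 − 6.4 = 0
h=4: ŷ = 2.2 + 1.4·4 = 7.8; e = 8.8 − 7.8 = 1
h=5: ŷ = 2.2 + 1.4·5 = 9.2; e = 7.2 − 9.2 = -2
h=6: ŷ = 2.2 + 1.4·6 = 10.6; e = 11.6 − 10.6 = 1
SSE = 0 + 0 + 1 + 4 + 1 = 6
s = √(6/3) = 1.41421
e/s = 1 / 1.41421 = 0.707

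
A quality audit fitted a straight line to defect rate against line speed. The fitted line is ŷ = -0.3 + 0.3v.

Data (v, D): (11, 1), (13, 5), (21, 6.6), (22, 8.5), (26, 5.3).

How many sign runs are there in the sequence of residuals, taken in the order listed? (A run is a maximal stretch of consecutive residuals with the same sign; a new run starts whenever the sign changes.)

3 runs

v=11: ŷ = -0.3 + 0.3·11 = 3; e = 1 − 3 = -2
v=13: ŷ = -0.3 + 0.3·13 = 3.6; e = 5 − 3.6 = 1.4
v=21: ŷ = -0.3 + 0.3·21 = 6; e = 6.6 − 6 = 0.6
v=22: ŷ = -0.3 + 0.3·22 = 6.3; e = 8.5 − 6.3 = 2.2
v=26: ŷ = -0.3 + 0.3·26 = 7.5; e = 5.3 − 7.5 = -2.2
Signs: − + + + −
Runs: −×1, +×3, −×1 → 3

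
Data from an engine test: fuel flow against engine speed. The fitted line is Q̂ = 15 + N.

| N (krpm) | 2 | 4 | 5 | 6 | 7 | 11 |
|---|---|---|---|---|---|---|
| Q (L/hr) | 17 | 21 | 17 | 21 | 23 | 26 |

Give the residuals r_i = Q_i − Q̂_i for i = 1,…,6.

0, 2, -3, 0, 1, 0

N=2: Q̂ = 15 + 2 = 17; r = 17 − 17 = 0
N=4: Q̂ = 15 + 4 = 19; r = 21 − 19 = 2
N=5: Q̂ = 15 + 5 = 20; r = 17 − 20 = -3
N=6: Q̂ = 15 + 6 = 21; r = 21 − 21 = 0
N=7: Q̂ = 15 + 7 = 22; r = 23 − 22 = 1
N=11: Q̂ = 15 + 11 = 26; r = 26 − 26 = 0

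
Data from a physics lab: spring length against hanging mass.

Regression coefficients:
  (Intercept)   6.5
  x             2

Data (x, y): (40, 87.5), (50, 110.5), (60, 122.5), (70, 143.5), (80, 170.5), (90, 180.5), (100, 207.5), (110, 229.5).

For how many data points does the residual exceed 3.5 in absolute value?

x=40: ŷ = 6.5 + 2·40 = 86.5; e = 87.5 − 86.5 = 1
x=50: ŷ = 6.5 + 2·50 = 106.5; e = 110.5 − 106.5 = 4
x=60: ŷ = 6.5 + 2·60 = 126.5; e = 122.5 − 126.5 = -4
x=70: ŷ = 6.5 + 2·70 = 146.5; e = 143.5 − 146.5 = -3
x=80: ŷ = 6.5 + 2·80 = 166.5; e = 170.5 − 166.5 = 4
x=90: ŷ = 6.5 + 2·90 = 186.5; e = 180.5 − 186.5 = -6
x=100: ŷ = 6.5 + 2·100 = 206.5; e = 207.5 − 206.5 = 1
x=110: ŷ = 6.5 + 2·110 = 226.5; e = 229.5 − 226.5 = 3
|e| > 3.5: x=50 (|e|=4), x=60 (|e|=4), x=80 (|e|=4), x=90 (|e|=6) → 4

4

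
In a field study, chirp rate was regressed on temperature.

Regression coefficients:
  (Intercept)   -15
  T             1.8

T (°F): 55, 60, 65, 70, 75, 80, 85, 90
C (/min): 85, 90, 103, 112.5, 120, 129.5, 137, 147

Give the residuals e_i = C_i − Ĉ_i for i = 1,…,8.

1, -3, 1, 1.5, 0, 0.5, -1, 0

T=55: Ĉ = -15 + 1.8·55 = 84; e = 85 − 84 = 1
T=60: Ĉ = -15 + 1.8·60 = 93; e = 90 − 93 = -3
T=65: Ĉ = -15 + 1.8·65 = 102; e = 103 − 102 = 1
T=70: Ĉ = -15 + 1.8·70 = 111; e = 112.5 − 111 = 1.5
T=75: Ĉ = -15 + 1.8·75 = 120; e = 120 − 120 = 0
T=80: Ĉ = -15 + 1.8·80 = 129; e = 129.5 − 129 = 0.5
T=85: Ĉ = -15 + 1.8·85 = 138; e = 137 − 138 = -1
T=90: Ĉ = -15 + 1.8·90 = 147; e = 147 − 147 = 0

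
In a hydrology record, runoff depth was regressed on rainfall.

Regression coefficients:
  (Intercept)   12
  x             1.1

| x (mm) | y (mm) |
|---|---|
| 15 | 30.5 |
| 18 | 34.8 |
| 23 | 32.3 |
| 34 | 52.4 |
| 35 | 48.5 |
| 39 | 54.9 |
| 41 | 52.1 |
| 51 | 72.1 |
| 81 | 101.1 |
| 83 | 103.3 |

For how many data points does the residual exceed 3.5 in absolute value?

3

x=15: ŷ = 12 + 1.1·15 = 28.5; e = 30.5 − 28.5 = 2
x=18: ŷ = 12 + 1.1·18 = 31.8; e = 34.8 − 31.8 = 3
x=23: ŷ = 12 + 1.1·23 = 37.3; e = 32.3 − 37.3 = -5
x=34: ŷ = 12 + 1.1·34 = 49.4; e = 52.4 − 49.4 = 3
x=35: ŷ = 12 + 1.1·35 = 50.5; e = 48.5 − 50.5 = -2
x=39: ŷ = 12 + 1.1·39 = 54.9; e = 54.9 − 54.9 = 0
x=41: ŷ = 12 + 1.1·41 = 57.1; e = 52.1 − 57.1 = -5
x=51: ŷ = 12 + 1.1·51 = 68.1; e = 72.1 − 68.1 = 4
x=81: ŷ = 12 + 1.1·81 = 101.1; e = 101.1 − 101.1 = 0
x=83: ŷ = 12 + 1.1·83 = 103.3; e = 103.3 − 103.3 = 0
|e| > 3.5: x=23 (|e|=5), x=41 (|e|=5), x=51 (|e|=4) → 3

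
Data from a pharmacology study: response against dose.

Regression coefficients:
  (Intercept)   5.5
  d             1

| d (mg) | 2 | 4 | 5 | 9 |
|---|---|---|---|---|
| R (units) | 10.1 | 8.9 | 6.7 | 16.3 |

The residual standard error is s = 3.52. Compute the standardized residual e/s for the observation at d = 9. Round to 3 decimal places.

0.511

ŷ = 5.5 + 9 = 14.5
e = 16.3 − 14.5 = 1.8
e/s = 1.8 / 3.52 = 0.511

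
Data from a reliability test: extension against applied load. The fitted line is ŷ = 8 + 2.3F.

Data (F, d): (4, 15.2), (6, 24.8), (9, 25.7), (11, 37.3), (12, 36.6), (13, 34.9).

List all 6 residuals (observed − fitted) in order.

F=4: ŷ = 8 + 2.3·4 = 17.2; e = 15.2 − 17.2 = -2
F=6: ŷ = 8 + 2.3·6 = 21.8; e = 24.8 − 21.8 = 3
F=9: ŷ = 8 + 2.3·9 = 28.7; e = 25.7 − 28.7 = -3
F=11: ŷ = 8 + 2.3·11 = 33.3; e = 37.3 − 33.3 = 4
F=12: ŷ = 8 + 2.3·12 = 35.6; e = 36.6 − 35.6 = 1
F=13: ŷ = 8 + 2.3·13 = 37.9; e = 34.9 − 37.9 = -3

-2, 3, -3, 4, 1, -3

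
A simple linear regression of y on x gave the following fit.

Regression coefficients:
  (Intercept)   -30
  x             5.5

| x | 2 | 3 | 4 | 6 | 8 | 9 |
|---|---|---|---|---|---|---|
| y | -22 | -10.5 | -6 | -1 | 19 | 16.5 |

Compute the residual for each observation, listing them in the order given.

-3, 3, 2, -4, 5, -3

x=2: ŷ = -30 + 5.5·2 = -19; r = -22 − (-19) = -3
x=3: ŷ = -30 + 5.5·3 = -13.5; r = -10.5 − (-13.5) = 3
x=4: ŷ = -30 + 5.5·4 = -8; r = -6 − (-8) = 2
x=6: ŷ = -30 + 5.5·6 = 3; r = -1 − 3 = -4
x=8: ŷ = -30 + 5.5·8 = 14; r = 19 − 14 = 5
x=9: ŷ = -30 + 5.5·9 = 19.5; r = 16.5 − 19.5 = -3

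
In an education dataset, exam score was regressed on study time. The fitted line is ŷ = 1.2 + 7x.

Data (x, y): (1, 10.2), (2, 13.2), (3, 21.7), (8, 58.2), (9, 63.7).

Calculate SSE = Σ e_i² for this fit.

x=1: ŷ = 1.2 + 7·1 = 8.2; e = 10.2 − 8.2 = 2
x=2: ŷ = 1.2 + 7·2 = 15.2; e = 13.2 − 15.2 = -2
x=3: ŷ = 1.2 + 7·3 = 22.2; e = 21.7 − 22.2 = -0.5
x=8: ŷ = 1.2 + 7·8 = 57.2; e = 58.2 − 57.2 = 1
x=9: ŷ = 1.2 + 7·9 = 64.2; e = 63.7 − 64.2 = -0.5
SSE = 4 + 4 + 0.25 + 1 + 0.25 = 9.5

SSE = 9.5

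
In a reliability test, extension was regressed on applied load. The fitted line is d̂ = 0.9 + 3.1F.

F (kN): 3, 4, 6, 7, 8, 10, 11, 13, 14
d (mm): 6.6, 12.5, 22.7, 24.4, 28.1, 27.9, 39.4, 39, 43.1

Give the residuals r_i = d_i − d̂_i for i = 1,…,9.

F=3: d̂ = 0.9 + 3.1·3 = 10.2; r = 6.6 − 10.2 = -3.6
F=4: d̂ = 0.9 + 3.1·4 = 13.3; r = 12.5 − 13.3 = -0.8
F=6: d̂ = 0.9 + 3.1·6 = 19.5; r = 22.7 − 19.5 = 3.2
F=7: d̂ = 0.9 + 3.1·7 = 22.6; r = 24.4 − 22.6 = 1.8
F=8: d̂ = 0.9 + 3.1·8 = 25.7; r = 28.1 − 25.7 = 2.4
F=10: d̂ = 0.9 + 3.1·10 = 31.9; r = 27.9 − 31.9 = -4
F=11: d̂ = 0.9 + 3.1·11 = 35; r = 39.4 − 35 = 4.4
F=13: d̂ = 0.9 + 3.1·13 = 41.2; r = 39 − 41.2 = -2.2
F=14: d̂ = 0.9 + 3.1·14 = 44.3; r = 43.1 − 44.3 = -1.2

-3.6, -0.8, 3.2, 1.8, 2.4, -4, 4.4, -2.2, -1.2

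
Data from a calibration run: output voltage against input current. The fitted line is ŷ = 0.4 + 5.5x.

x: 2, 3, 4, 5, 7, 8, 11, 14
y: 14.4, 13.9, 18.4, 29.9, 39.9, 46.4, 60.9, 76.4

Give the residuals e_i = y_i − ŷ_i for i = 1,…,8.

x=2: ŷ = 0.4 + 5.5·2 = 11.4; e = 14.4 − 11.4 = 3
x=3: ŷ = 0.4 + 5.5·3 = 16.9; e = 13.9 − 16.9 = -3
x=4: ŷ = 0.4 + 5.5·4 = 22.4; e = 18.4 − 22.4 = -4
x=5: ŷ = 0.4 + 5.5·5 = 27.9; e = 29.9 − 27.9 = 2
x=7: ŷ = 0.4 + 5.5·7 = 38.9; e = 39.9 − 38.9 = 1
x=8: ŷ = 0.4 + 5.5·8 = 44.4; e = 46.4 − 44.4 = 2
x=11: ŷ = 0.4 + 5.5·11 = 60.9; e = 60.9 − 60.9 = 0
x=14: ŷ = 0.4 + 5.5·14 = 77.4; e = 76.4 − 77.4 = -1

3, -3, -4, 2, 1, 2, 0, -1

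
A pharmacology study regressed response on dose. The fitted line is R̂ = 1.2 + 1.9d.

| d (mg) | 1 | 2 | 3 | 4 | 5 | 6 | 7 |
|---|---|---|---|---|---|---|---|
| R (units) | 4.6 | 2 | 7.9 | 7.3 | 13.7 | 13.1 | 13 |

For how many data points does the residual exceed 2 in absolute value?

2

d=1: R̂ = 1.2 + 1.9·1 = 3.1; e = 4.6 − 3.1 = 1.5
d=2: R̂ = 1.2 + 1.9·2 = 5; e = 2 − 5 = -3
d=3: R̂ = 1.2 + 1.9·3 = 6.9; e = 7.9 − 6.9 = 1
d=4: R̂ = 1.2 + 1.9·4 = 8.8; e = 7.3 − 8.8 = -1.5
d=5: R̂ = 1.2 + 1.9·5 = 10.7; e = 13.7 − 10.7 = 3
d=6: R̂ = 1.2 + 1.9·6 = 12.6; e = 13.1 − 12.6 = 0.5
d=7: R̂ = 1.2 + 1.9·7 = 14.5; e = 13 − 14.5 = -1.5
|e| > 2: d=2 (|e|=3), d=5 (|e|=3) → 2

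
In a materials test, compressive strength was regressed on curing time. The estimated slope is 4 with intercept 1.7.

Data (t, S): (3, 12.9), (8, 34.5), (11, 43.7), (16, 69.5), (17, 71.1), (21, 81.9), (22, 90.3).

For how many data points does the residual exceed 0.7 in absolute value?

t=3: ŷ = 1.7 + 4·3 = 13.7; r = 12.9 − 13.7 = -0.8
t=8: ŷ = 1.7 + 4·8 = 33.7; r = 34.5 − 33.7 = 0.8
t=11: ŷ = 1.7 + 4·11 = 45.7; r = 43.7 − 45.7 = -2
t=16: ŷ = 1.7 + 4·16 = 65.7; r = 69.5 − 65.7 = 3.8
t=17: ŷ = 1.7 + 4·17 = 69.7; r = 71.1 − 69.7 = 1.4
t=21: ŷ = 1.7 + 4·21 = 85.7; r = 81.9 − 85.7 = -3.8
t=22: ŷ = 1.7 + 4·22 = 89.7; r = 90.3 − 89.7 = 0.6
|r| > 0.7: t=3 (|r|=0.8), t=8 (|r|=0.8), t=11 (|r|=2), t=16 (|r|=3.8), t=17 (|r|=1.4), t=21 (|r|=3.8) → 6

6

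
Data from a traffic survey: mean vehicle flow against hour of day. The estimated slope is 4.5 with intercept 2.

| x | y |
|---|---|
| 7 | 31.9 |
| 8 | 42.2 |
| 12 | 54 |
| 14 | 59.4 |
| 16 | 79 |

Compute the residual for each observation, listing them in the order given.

-1.6, 4.2, -2, -5.6, 5

x=7: ŷ = 2 + 4.5·7 = 33.5; r = 31.9 − 33.5 = -1.6
x=8: ŷ = 2 + 4.5·8 = 38; r = 42.2 − 38 = 4.2
x=12: ŷ = 2 + 4.5·12 = 56; r = 54 − 56 = -2
x=14: ŷ = 2 + 4.5·14 = 65; r = 59.4 − 65 = -5.6
x=16: ŷ = 2 + 4.5·16 = 74; r = 79 − 74 = 5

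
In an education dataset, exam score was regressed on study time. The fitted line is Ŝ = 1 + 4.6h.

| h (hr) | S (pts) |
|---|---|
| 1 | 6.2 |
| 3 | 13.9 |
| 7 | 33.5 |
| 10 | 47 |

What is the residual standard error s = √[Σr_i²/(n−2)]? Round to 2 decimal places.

s = 0.79

h=1: Ŝ = 1 + 4.6·1 = 5.6; r = 6.2 − 5.6 = 0.6
h=3: Ŝ = 1 + 4.6·3 = 14.8; r = 13.9 − 14.8 = -0.9
h=7: Ŝ = 1 + 4.6·7 = 33.2; r = 33.5 − 33.2 = 0.3
h=10: Ŝ = 1 + 4.6·10 = 47; r = 47 − 47 = 0
SSE = 0.36 + 0.81 + 0.09 + 0 = 1.26
s = √(1.26/2) = √0.63 ≈ 0.79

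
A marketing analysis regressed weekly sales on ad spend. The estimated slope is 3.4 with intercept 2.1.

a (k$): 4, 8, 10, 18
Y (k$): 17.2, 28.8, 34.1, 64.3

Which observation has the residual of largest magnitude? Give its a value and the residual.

a=4: ŷ = 2.1 + 3.4·4 = 15.7; e = 17.2 − 15.7 = 1.5
a=8: ŷ = 2.1 + 3.4·8 = 29.3; e = 28.8 − 29.3 = -0.5
a=10: ŷ = 2.1 + 3.4·10 = 36.1; e = 34.1 − 36.1 = -2
a=18: ŷ = 2.1 + 3.4·18 = 63.3; e = 64.3 − 63.3 = 1
Largest |e| is 2 at a = 10, residual -2.

a = 10, e = -2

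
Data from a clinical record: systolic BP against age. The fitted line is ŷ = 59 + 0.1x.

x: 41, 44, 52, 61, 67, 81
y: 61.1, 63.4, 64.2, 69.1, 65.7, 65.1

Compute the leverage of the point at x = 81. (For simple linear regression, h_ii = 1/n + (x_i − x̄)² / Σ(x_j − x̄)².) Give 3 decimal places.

x̄ = (41 + 44 + 52 + 61 + 67 + 81)/6 = 57.6667
Σ(x − x̄)² = 277.778 + 186.778 + 32.1111 + 11.1111 + 87.1111 + 544.444 = 1139.33
h = 1/6 + (23.3333)²/1139.33 = 0.166667 + 0.477862 = 0.645

h = 0.645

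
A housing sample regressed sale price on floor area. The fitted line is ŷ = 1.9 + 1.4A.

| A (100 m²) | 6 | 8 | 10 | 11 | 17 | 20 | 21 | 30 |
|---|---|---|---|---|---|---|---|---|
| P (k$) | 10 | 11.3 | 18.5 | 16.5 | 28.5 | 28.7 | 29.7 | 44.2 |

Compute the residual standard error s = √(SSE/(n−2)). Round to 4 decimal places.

A=6: ŷ = 1.9 + 1.4·6 = 10.3; e = 10 − 10.3 = -0.3
A=8: ŷ = 1.9 + 1.4·8 = 13.1; e = 11.3 − 13.1 = -1.8
A=10: ŷ = 1.9 + 1.4·10 = 15.9; e = 18.5 − 15.9 = 2.6
A=11: ŷ = 1.9 + 1.4·11 = 17.3; e = 16.5 − 17.3 = -0.8
A=17: ŷ = 1.9 + 1.4·17 = 25.7; e = 28.5 − 25.7 = 2.8
A=20: ŷ = 1.9 + 1.4·20 = 29.9; e = 28.7 − 29.9 = -1.2
A=21: ŷ = 1.9 + 1.4·21 = 31.3; e = 29.7 − 31.3 = -1.6
A=30: ŷ = 1.9 + 1.4·30 = 43.9; e = 44.2 − 43.9 = 0.3
SSE = 0.09 + 3.24 + 6.76 + 0.64 + 7.84 + 1.44 + 2.56 + 0.09 = 22.66
s = √(22.66/6) = √3.77667 ≈ 1.9434

s = 1.9434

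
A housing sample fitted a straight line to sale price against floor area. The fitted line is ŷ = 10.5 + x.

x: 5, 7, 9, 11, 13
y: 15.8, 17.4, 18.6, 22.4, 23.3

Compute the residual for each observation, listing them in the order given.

x=5: ŷ = 10.5 + 5 = 15.5; e = 15.8 − 15.5 = 0.3
x=7: ŷ = 10.5 + 7 = 17.5; e = 17.4 − 17.5 = -0.1
x=9: ŷ = 10.5 + 9 = 19.5; e = 18.6 − 19.5 = -0.9
x=11: ŷ = 10.5 + 11 = 21.5; e = 22.4 − 21.5 = 0.9
x=13: ŷ = 10.5 + 13 = 23.5; e = 23.3 − 23.5 = -0.2

0.3, -0.1, -0.9, 0.9, -0.2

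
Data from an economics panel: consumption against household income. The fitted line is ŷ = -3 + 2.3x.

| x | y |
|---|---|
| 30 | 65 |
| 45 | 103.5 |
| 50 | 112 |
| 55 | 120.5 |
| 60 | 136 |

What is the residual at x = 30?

r = -1

ŷ = -3 + 2.3·30 = 66
r = 65 − 66 = -1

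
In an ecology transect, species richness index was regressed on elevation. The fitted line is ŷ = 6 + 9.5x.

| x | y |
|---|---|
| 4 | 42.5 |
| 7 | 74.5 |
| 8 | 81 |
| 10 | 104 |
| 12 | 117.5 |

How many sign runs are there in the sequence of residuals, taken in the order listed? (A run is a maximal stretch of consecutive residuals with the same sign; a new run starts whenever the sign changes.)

x=4: ŷ = 6 + 9.5·4 = 44; e = 42.5 − 44 = -1.5
x=7: ŷ = 6 + 9.5·7 = 72.5; e = 74.5 − 72.5 = 2
x=8: ŷ = 6 + 9.5·8 = 82; e = 81 − 82 = -1
x=10: ŷ = 6 + 9.5·10 = 101; e = 104 − 101 = 3
x=12: ŷ = 6 + 9.5·12 = 120; e = 117.5 − 120 = -2.5
Signs: − + − + −
Runs: −×1, +×1, −×1, +×1, −×1 → 5

5 runs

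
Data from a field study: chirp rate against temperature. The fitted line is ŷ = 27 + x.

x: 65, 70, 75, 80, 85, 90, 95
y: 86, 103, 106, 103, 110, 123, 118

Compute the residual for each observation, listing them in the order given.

x=65: ŷ = 27 + 65 = 92; e = 86 − 92 = -6
x=70: ŷ = 27 + 70 = 97; e = 103 − 97 = 6
x=75: ŷ = 27 + 75 = 102; e = 106 − 102 = 4
x=80: ŷ = 27 + 80 = 107; e = 103 − 107 = -4
x=85: ŷ = 27 + 85 = 112; e = 110 − 112 = -2
x=90: ŷ = 27 + 90 = 117; e = 123 − 117 = 6
x=95: ŷ = 27 + 95 = 122; e = 118 − 122 = -4

-6, 6, 4, -4, -2, 6, -4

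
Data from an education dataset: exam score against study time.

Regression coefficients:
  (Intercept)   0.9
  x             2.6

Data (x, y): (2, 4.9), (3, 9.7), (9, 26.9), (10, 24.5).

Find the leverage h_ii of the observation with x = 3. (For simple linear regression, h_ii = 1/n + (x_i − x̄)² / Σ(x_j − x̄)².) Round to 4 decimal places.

h = 0.4300

x̄ = (2 + 3 + 9 + 10)/4 = 6
Σ(x − x̄)² = 16 + 9 + 9 + 16 = 50
h = 1/4 + (-3)²/50 = 0.25 + 0.18 = 0.4300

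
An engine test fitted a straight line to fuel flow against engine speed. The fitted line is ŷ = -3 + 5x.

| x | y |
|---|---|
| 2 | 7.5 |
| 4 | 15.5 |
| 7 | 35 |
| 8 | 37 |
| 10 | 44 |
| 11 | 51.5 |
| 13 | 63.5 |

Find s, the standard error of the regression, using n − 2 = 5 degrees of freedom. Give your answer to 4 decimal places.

x=2: ŷ = -3 + 5·2 = 7; e = 7.5 − 7 = 0.5
x=4: ŷ = -3 + 5·4 = 17; e = 15.5 − 17 = -1.5
x=7: ŷ = -3 + 5·7 = 32; e = 35 − 32 = 3
x=8: ŷ = -3 + 5·8 = 37; e = 37 − 37 = 0
x=10: ŷ = -3 + 5·10 = 47; e = 44 − 47 = -3
x=11: ŷ = -3 + 5·11 = 52; e = 51.5 − 52 = -0.5
x=13: ŷ = -3 + 5·13 = 62; e = 63.5 − 62 = 1.5
SSE = 0.25 + 2.25 + 9 + 0 + 9 + 0.25 + 2.25 = 23
s = √(23/5) = √4.6 ≈ 2.1448

s = 2.1448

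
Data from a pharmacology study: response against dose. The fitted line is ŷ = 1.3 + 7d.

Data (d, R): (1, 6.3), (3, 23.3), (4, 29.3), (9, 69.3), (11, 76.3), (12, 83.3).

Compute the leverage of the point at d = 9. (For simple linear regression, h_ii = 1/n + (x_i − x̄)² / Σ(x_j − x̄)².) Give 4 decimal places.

h = 0.2184

d̄ = (1 + 3 + 4 + 9 + 11 + 12)/6 = 6.66667
Σ(d − d̄)² = 32.1111 + 13.4444 + 7.11111 + 5.44444 + 18.7778 + 28.4444 = 105.333
h = 1/6 + (2.33333)²/105.333 = 0.166667 + 0.0516878 = 0.2184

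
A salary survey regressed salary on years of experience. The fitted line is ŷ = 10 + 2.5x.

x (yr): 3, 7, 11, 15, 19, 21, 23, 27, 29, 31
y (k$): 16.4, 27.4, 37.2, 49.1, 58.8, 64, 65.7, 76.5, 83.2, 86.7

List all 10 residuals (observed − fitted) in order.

-1.1, -0.1, -0.3, 1.6, 1.3, 1.5, -1.8, -1, 0.7, -0.8

x=3: ŷ = 10 + 2.5·3 = 17.5; r = 16.4 − 17.5 = -1.1
x=7: ŷ = 10 + 2.5·7 = 27.5; r = 27.4 − 27.5 = -0.1
x=11: ŷ = 10 + 2.5·11 = 37.5; r = 37.2 − 37.5 = -0.3
x=15: ŷ = 10 + 2.5·15 = 47.5; r = 49.1 − 47.5 = 1.6
x=19: ŷ = 10 + 2.5·19 = 57.5; r = 58.8 − 57.5 = 1.3
x=21: ŷ = 10 + 2.5·21 = 62.5; r = 64 − 62.5 = 1.5
x=23: ŷ = 10 + 2.5·23 = 67.5; r = 65.7 − 67.5 = -1.8
x=27: ŷ = 10 + 2.5·27 = 77.5; r = 76.5 − 77.5 = -1
x=29: ŷ = 10 + 2.5·29 = 82.5; r = 83.2 − 82.5 = 0.7
x=31: ŷ = 10 + 2.5·31 = 87.5; r = 86.7 − 87.5 = -0.8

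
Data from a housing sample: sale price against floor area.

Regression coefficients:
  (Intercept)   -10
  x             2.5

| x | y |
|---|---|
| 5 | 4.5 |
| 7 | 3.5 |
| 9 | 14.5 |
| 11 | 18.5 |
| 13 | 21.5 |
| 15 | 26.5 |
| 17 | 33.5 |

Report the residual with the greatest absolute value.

e = -4

x=5: ŷ = -10 + 2.5·5 = 2.5; e = 4.5 − 2.5 = 2
x=7: ŷ = -10 + 2.5·7 = 7.5; e = 3.5 − 7.5 = -4
x=9: ŷ = -10 + 2.5·9 = 12.5; e = 14.5 − 12.5 = 2
x=11: ŷ = -10 + 2.5·11 = 17.5; e = 18.5 − 17.5 = 1
x=13: ŷ = -10 + 2.5·13 = 22.5; e = 21.5 − 22.5 = -1
x=15: ŷ = -10 + 2.5·15 = 27.5; e = 26.5 − 27.5 = -1
x=17: ŷ = -10 + 2.5·17 = 32.5; e = 33.5 − 32.5 = 1
Largest |e| is 4 at x = 7, residual -4.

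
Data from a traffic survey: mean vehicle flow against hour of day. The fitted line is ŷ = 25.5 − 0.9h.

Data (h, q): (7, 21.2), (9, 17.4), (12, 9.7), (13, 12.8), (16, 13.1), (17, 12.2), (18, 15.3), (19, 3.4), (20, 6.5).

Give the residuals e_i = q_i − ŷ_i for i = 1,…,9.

2, 0, -5, -1, 2, 2, 6, -5, -1

h=7: ŷ = 25.5 − 0.9·7 = 19.2; e = 21.2 − 19.2 = 2
h=9: ŷ = 25.5 − 0.9·9 = 17.4; e = 17.4 − 17.4 = 0
h=12: ŷ = 25.5 − 0.9·12 = 14.7; e = 9.7 − 14.7 = -5
h=13: ŷ = 25.5 − 0.9·13 = 13.8; e = 12.8 − 13.8 = -1
h=16: ŷ = 25.5 − 0.9·16 = 11.1; e = 13.1 − 11.1 = 2
h=17: ŷ = 25.5 − 0.9·17 = 10.2; e = 12.2 − 10.2 = 2
h=18: ŷ = 25.5 − 0.9·18 = 9.3; e = 15.3 − 9.3 = 6
h=19: ŷ = 25.5 − 0.9·19 = 8.4; e = 3.4 − 8.4 = -5
h=20: ŷ = 25.5 − 0.9·20 = 7.5; e = 6.5 − 7.5 = -1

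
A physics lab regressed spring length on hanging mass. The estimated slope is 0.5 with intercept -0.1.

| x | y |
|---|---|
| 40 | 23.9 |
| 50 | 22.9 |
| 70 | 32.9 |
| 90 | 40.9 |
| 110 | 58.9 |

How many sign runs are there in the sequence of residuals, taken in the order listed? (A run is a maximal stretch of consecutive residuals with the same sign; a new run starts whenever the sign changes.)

3 runs

x=40: ŷ = -0.1 + 0.5·40 = 19.9; r = 23.9 − 19.9 = 4
x=50: ŷ = -0.1 + 0.5·50 = 24.9; r = 22.9 − 24.9 = -2
x=70: ŷ = -0.1 + 0.5·70 = 34.9; r = 32.9 − 34.9 = -2
x=90: ŷ = -0.1 + 0.5·90 = 44.9; r = 40.9 − 44.9 = -4
x=110: ŷ = -0.1 + 0.5·110 = 54.9; r = 58.9 − 54.9 = 4
Signs: + − − − +
Runs: +×1, −×3, +×1 → 3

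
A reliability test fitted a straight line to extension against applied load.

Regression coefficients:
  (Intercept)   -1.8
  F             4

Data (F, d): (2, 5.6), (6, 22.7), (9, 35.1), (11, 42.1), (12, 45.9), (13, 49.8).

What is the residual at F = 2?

d̂ = -1.8 + 4·2 = 6.2
e = 5.6 − 6.2 = -0.6

e = -0.6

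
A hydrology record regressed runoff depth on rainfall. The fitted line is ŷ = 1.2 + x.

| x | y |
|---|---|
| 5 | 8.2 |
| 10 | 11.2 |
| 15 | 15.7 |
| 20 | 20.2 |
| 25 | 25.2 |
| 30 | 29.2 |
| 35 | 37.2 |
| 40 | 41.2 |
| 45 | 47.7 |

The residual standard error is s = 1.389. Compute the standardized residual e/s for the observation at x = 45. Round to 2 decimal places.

1.08

ŷ = 1.2 + 45 = 46.2
e = 47.7 − 46.2 = 1.5
e/s = 1.5 / 1.389 = 1.08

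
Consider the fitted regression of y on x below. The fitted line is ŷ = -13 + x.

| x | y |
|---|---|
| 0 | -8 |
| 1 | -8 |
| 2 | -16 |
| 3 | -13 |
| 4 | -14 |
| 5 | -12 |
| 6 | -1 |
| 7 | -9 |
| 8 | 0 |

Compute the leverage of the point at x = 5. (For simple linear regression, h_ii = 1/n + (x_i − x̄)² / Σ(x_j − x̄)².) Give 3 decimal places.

x̄ = (0 + 1 + 2 + 3 + 4 + 5 + 6 + 7 + 8)/9 = 4
Σ(x − x̄)² = 16 + 9 + 4 + 1 + 0 + 1 + 4 + 9 + 16 = 60
h = 1/9 + (1)²/60 = 0.111111 + 0.0166667 = 0.128

h = 0.128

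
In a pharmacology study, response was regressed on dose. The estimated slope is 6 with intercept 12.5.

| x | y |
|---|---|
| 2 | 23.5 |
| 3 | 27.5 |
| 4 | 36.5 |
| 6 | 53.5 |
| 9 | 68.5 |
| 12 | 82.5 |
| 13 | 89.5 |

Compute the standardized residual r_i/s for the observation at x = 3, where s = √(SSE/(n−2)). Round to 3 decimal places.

x=2: ŷ = 12.5 + 6·2 = 24.5; r = 23.5 − 24.5 = -1
x=3: ŷ = 12.5 + 6·3 = 30.5; r = 27.5 − 30.5 = -3
x=4: ŷ = 12.5 + 6·4 = 36.5; r = 36.5 − 36.5 = 0
x=6: ŷ = 12.5 + 6·6 = 48.5; r = 53.5 − 48.5 = 5
x=9: ŷ = 12.5 + 6·9 = 66.5; r = 68.5 − 66.5 = 2
x=12: ŷ = 12.5 + 6·12 = 84.5; r = 82.5 − 84.5 = -2
x=13: ŷ = 12.5 + 6·13 = 90.5; r = 89.5 − 90.5 = -1
SSE = 1 + 9 + 0 + 25 + 4 + 4 + 1 = 44
s = √(44/5) = 2.96648
r/s = -3 / 2.96648 = -1.011

-1.011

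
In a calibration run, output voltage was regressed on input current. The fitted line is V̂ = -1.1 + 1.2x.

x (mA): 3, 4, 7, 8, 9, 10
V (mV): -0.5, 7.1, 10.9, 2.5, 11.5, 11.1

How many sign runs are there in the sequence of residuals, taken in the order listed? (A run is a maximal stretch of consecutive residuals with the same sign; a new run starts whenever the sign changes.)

4 runs

x=3: V̂ = -1.1 + 1.2·3 = 2.5; e = -0.5 − 2.5 = -3
x=4: V̂ = -1.1 + 1.2·4 = 3.7; e = 7.1 − 3.7 = 3.4
x=7: V̂ = -1.1 + 1.2·7 = 7.3; e = 10.9 − 7.3 = 3.6
x=8: V̂ = -1.1 + 1.2·8 = 8.5; e = 2.5 − 8.5 = -6
x=9: V̂ = -1.1 + 1.2·9 = 9.7; e = 11.5 − 9.7 = 1.8
x=10: V̂ = -1.1 + 1.2·10 = 10.9; e = 11.1 − 10.9 = 0.2
Signs: − + + − + +
Runs: −×1, +×2, −×1, +×2 → 4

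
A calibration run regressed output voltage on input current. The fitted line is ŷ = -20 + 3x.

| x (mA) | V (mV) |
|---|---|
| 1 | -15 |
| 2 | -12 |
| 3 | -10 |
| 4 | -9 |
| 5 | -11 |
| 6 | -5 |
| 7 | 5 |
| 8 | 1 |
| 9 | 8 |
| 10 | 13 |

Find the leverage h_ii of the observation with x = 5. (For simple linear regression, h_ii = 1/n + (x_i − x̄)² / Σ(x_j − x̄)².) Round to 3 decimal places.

x̄ = (1 + 2 + 3 + 4 + 5 + 6 + 7 + 8 + 9 + 10)/10 = 5.5
Σ(x − x̄)² = 20.25 + 12.25 + 6.25 + 2.25 + 0.25 + 0.25 + 2.25 + 6.25 + 12.25 + 20.25 = 82.5
h = 1/10 + (-0.5)²/82.5 = 0.1 + 0.0030303 = 0.103

h = 0.103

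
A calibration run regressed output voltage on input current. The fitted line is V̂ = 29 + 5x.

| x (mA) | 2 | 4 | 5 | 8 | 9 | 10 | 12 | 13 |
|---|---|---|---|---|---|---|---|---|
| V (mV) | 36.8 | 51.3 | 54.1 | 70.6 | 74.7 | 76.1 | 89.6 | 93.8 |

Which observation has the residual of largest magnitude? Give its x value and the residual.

x = 10, e = -2.9

x=2: V̂ = 29 + 5·2 = 39; e = 36.8 − 39 = -2.2
x=4: V̂ = 29 + 5·4 = 49; e = 51.3 − 49 = 2.3
x=5: V̂ = 29 + 5·5 = 54; e = 54.1 − 54 = 0.1
x=8: V̂ = 29 + 5·8 = 69; e = 70.6 − 69 = 1.6
x=9: V̂ = 29 + 5·9 = 74; e = 74.7 − 74 = 0.7
x=10: V̂ = 29 + 5·10 = 79; e = 76.1 − 79 = -2.9
x=12: V̂ = 29 + 5·12 = 89; e = 89.6 − 89 = 0.6
x=13: V̂ = 29 + 5·13 = 94; e = 93.8 − 94 = -0.2
Largest |e| is 2.9 at x = 10, residual -2.9.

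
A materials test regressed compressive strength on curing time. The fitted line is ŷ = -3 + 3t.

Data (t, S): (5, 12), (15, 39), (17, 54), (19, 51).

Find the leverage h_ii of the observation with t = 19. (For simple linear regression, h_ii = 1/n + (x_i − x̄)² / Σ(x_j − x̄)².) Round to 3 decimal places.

h = 0.466

t̄ = (5 + 15 + 17 + 19)/4 = 14
Σ(t − t̄)² = 81 + 1 + 9 + 25 = 116
h = 1/4 + (5)²/116 = 0.25 + 0.215517 = 0.466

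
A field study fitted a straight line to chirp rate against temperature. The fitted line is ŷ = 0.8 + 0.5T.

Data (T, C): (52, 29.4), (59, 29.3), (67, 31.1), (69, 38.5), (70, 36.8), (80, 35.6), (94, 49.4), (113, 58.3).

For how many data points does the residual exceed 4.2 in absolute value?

T=52: ŷ = 0.8 + 0.5·52 = 26.8; r = 29.4 − 26.8 = 2.6
T=59: ŷ = 0.8 + 0.5·59 = 30.3; r = 29.3 − 30.3 = -1
T=67: ŷ = 0.8 + 0.5·67 = 34.3; r = 31.1 − 34.3 = -3.2
T=69: ŷ = 0.8 + 0.5·69 = 35.3; r = 38.5 − 35.3 = 3.2
T=70: ŷ = 0.8 + 0.5·70 = 35.8; r = 36.8 − 35.8 = 1
T=80: ŷ = 0.8 + 0.5·80 = 40.8; r = 35.6 − 40.8 = -5.2
T=94: ŷ = 0.8 + 0.5·94 = 47.8; r = 49.4 − 47.8 = 1.6
T=113: ŷ = 0.8 + 0.5·113 = 57.3; r = 58.3 − 57.3 = 1
|r| > 4.2: T=80 (|r|=5.2) → 1

1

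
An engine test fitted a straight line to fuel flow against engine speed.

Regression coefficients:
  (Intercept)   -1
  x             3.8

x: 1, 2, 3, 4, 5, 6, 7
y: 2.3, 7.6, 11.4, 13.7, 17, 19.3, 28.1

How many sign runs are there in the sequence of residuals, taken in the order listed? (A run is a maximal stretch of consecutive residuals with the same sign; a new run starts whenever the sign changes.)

x=1: ŷ = -1 + 3.8·1 = 2.8; e = 2.3 − 2.8 = -0.5
x=2: ŷ = -1 + 3.8·2 = 6.6; e = 7.6 − 6.6 = 1
x=3: ŷ = -1 + 3.8·3 = 10.4; e = 11.4 − 10.4 = 1
x=4: ŷ = -1 + 3.8·4 = 14.2; e = 13.7 − 14.2 = -0.5
x=5: ŷ = -1 + 3.8·5 = 18; e = 17 − 18 = -1
x=6: ŷ = -1 + 3.8·6 = 21.8; e = 19.3 − 21.8 = -2.5
x=7: ŷ = -1 + 3.8·7 = 25.6; e = 28.1 − 25.6 = 2.5
Signs: − + + − − − +
Runs: −×1, +×2, −×3, +×1 → 4

4 runs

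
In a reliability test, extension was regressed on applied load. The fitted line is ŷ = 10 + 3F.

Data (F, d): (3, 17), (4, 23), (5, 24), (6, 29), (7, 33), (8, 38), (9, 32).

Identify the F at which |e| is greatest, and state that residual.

F=3: ŷ = 10 + 3·3 = 19; e = 17 − 19 = -2
F=4: ŷ = 10 + 3·4 = 22; e = 23 − 22 = 1
F=5: ŷ = 10 + 3·5 = 25; e = 24 − 25 = -1
F=6: ŷ = 10 + 3·6 = 28; e = 29 − 28 = 1
F=7: ŷ = 10 + 3·7 = 31; e = 33 − 31 = 2
F=8: ŷ = 10 + 3·8 = 34; e = 38 − 34 = 4
F=9: ŷ = 10 + 3·9 = 37; e = 32 − 37 = -5
Largest |e| is 5 at F = 9, residual -5.

F = 9, e = -5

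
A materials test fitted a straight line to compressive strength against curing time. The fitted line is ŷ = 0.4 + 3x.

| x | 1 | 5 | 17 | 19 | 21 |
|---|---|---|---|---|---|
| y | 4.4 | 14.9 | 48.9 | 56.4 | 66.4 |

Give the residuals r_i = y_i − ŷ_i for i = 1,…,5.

1, -0.5, -2.5, -1, 3

x=1: ŷ = 0.4 + 3·1 = 3.4; r = 4.4 − 3.4 = 1
x=5: ŷ = 0.4 + 3·5 = 15.4; r = 14.9 − 15.4 = -0.5
x=17: ŷ = 0.4 + 3·17 = 51.4; r = 48.9 − 51.4 = -2.5
x=19: ŷ = 0.4 + 3·19 = 57.4; r = 56.4 − 57.4 = -1
x=21: ŷ = 0.4 + 3·21 = 63.4; r = 66.4 − 63.4 = 3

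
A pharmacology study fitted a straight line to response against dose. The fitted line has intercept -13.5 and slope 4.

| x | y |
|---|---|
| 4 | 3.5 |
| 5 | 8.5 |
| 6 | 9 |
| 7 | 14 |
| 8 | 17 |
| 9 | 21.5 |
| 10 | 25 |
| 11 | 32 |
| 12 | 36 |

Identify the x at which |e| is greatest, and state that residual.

x = 5, e = 2

x=4: ŷ = -13.5 + 4·4 = 2.5; e = 3.5 − 2.5 = 1
x=5: ŷ = -13.5 + 4·5 = 6.5; e = 8.5 − 6.5 = 2
x=6: ŷ = -13.5 + 4·6 = 10.5; e = 9 − 10.5 = -1.5
x=7: ŷ = -13.5 + 4·7 = 14.5; e = 14 − 14.5 = -0.5
x=8: ŷ = -13.5 + 4·8 = 18.5; e = 17 − 18.5 = -1.5
x=9: ŷ = -13.5 + 4·9 = 22.5; e = 21.5 − 22.5 = -1
x=10: ŷ = -13.5 + 4·10 = 26.5; e = 25 − 26.5 = -1.5
x=11: ŷ = -13.5 + 4·11 = 30.5; e = 32 − 30.5 = 1.5
x=12: ŷ = -13.5 + 4·12 = 34.5; e = 36 − 34.5 = 1.5
Largest |e| is 2 at x = 5, residual 2.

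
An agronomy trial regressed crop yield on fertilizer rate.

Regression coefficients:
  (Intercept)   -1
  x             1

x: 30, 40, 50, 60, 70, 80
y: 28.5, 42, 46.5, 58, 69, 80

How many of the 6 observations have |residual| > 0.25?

x=30: ŷ = -1 + 30 = 29; r = 28.5 − 29 = -0.5
x=40: ŷ = -1 + 40 = 39; r = 42 − 39 = 3
x=50: ŷ = -1 + 50 = 49; r = 46.5 − 49 = -2.5
x=60: ŷ = -1 + 60 = 59; r = 58 − 59 = -1
x=70: ŷ = -1 + 70 = 69; r = 69 − 69 = 0
x=80: ŷ = -1 + 80 = 79; r = 80 − 79 = 1
|r| > 0.25: x=30 (|r|=0.5), x=40 (|r|=3), x=50 (|r|=2.5), x=60 (|r|=1), x=80 (|r|=1) → 5

5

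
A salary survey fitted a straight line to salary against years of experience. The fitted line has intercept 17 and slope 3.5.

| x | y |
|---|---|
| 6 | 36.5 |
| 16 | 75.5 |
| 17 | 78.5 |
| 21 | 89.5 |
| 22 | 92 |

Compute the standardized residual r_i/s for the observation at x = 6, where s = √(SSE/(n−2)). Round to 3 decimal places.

-0.621

x=6: ŷ = 17 + 3.5·6 = 38; r = 36.5 − 38 = -1.5
x=16: ŷ = 17 + 3.5·16 = 73; r = 75.5 − 73 = 2.5
x=17: ŷ = 17 + 3.5·17 = 76.5; r = 78.5 − 76.5 = 2
x=21: ŷ = 17 + 3.5·21 = 90.5; r = 89.5 − 90.5 = -1
x=22: ŷ = 17 + 3.5·22 = 94; r = 92 − 94 = -2
SSE = 2.25 + 6.25 + 4 + 1 + 4 = 17.5
s = √(17.5/3) = 2.41523
r/s = -1.5 / 2.41523 = -0.621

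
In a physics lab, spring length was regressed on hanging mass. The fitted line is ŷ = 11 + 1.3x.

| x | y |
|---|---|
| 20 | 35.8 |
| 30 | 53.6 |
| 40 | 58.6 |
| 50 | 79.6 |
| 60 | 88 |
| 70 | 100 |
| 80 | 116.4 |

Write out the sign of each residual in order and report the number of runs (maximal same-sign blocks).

6 runs

x=20: ŷ = 11 + 1.3·20 = 37; r = 35.8 − 37 = -1.2
x=30: ŷ = 11 + 1.3·30 = 50; r = 53.6 − 50 = 3.6
x=40: ŷ = 11 + 1.3·40 = 63; r = 58.6 − 63 = -4.4
x=50: ŷ = 11 + 1.3·50 = 76; r = 79.6 − 76 = 3.6
x=60: ŷ = 11 + 1.3·60 = 89; r = 88 − 89 = -1
x=70: ŷ = 11 + 1.3·70 = 102; r = 100 − 102 = -2
x=80: ŷ = 11 + 1.3·80 = 115; r = 116.4 − 115 = 1.4
Signs: − + − + − − +
Runs: −×1, +×1, −×1, +×1, −×2, +×1 → 6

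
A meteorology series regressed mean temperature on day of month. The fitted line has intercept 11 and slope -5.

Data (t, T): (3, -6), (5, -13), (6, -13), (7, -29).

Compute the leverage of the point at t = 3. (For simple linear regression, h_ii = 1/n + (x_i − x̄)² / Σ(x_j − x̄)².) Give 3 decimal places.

h = 0.829

t̄ = (3 + 5 + 6 + 7)/4 = 5.25
Σ(t − t̄)² = 5.0625 + 0.0625 + 0.5625 + 3.0625 = 8.75
h = 1/4 + (-2.25)²/8.75 = 0.25 + 0.578571 = 0.829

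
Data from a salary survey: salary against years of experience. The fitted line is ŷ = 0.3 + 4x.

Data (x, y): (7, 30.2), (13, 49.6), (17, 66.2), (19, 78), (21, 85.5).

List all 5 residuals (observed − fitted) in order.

x=7: ŷ = 0.3 + 4·7 = 28.3; r = 30.2 − 28.3 = 1.9
x=13: ŷ = 0.3 + 4·13 = 52.3; r = 49.6 − 52.3 = -2.7
x=17: ŷ = 0.3 + 4·17 = 68.3; r = 66.2 − 68.3 = -2.1
x=19: ŷ = 0.3 + 4·19 = 76.3; r = 78 − 76.3 = 1.7
x=21: ŷ = 0.3 + 4·21 = 84.3; r = 85.5 − 84.3 = 1.2

1.9, -2.7, -2.1, 1.7, 1.2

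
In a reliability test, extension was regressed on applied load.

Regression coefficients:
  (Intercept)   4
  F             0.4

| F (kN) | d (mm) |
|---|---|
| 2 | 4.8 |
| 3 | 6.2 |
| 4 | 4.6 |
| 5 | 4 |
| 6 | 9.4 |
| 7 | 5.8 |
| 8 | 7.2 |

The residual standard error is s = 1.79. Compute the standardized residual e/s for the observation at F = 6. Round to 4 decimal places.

d̂ = 4 + 0.4·6 = 6.4
e = 9.4 − 6.4 = 3
e/s = 3 / 1.79 = 1.6760

1.6760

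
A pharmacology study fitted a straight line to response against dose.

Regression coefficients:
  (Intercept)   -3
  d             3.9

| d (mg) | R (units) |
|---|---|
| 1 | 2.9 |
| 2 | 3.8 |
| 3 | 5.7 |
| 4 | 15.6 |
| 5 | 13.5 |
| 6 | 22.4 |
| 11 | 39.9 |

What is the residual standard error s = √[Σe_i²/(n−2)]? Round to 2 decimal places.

s = 2.68

d=1: ŷ = -3 + 3.9·1 = 0.9; e = 2.9 − 0.9 = 2
d=2: ŷ = -3 + 3.9·2 = 4.8; e = 3.8 − 4.8 = -1
d=3: ŷ = -3 + 3.9·3 = 8.7; e = 5.7 − 8.7 = -3
d=4: ŷ = -3 + 3.9·4 = 12.6; e = 15.6 − 12.6 = 3
d=5: ŷ = -3 + 3.9·5 = 16.5; e = 13.5 − 16.5 = -3
d=6: ŷ = -3 + 3.9·6 = 20.4; e = 22.4 − 20.4 = 2
d=11: ŷ = -3 + 3.9·11 = 39.9; e = 39.9 − 39.9 = 0
SSE = 4 + 1 + 9 + 9 + 9 + 4 + 0 = 36
s = √(36/5) = √7.2 ≈ 2.68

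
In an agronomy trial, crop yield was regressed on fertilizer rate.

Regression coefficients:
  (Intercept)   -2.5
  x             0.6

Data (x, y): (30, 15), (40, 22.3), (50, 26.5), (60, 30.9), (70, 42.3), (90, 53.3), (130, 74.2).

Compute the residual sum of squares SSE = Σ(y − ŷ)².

x=30: ŷ = -2.5 + 0.6·30 = 15.5; e = 15 − 15.5 = -0.5
x=40: ŷ = -2.5 + 0.6·40 = 21.5; e = 22.3 − 21.5 = 0.8
x=50: ŷ = -2.5 + 0.6·50 = 27.5; e = 26.5 − 27.5 = -1
x=60: ŷ = -2.5 + 0.6·60 = 33.5; e = 30.9 − 33.5 = -2.6
x=70: ŷ = -2.5 + 0.6·70 = 39.5; e = 42.3 − 39.5 = 2.8
x=90: ŷ = -2.5 + 0.6·90 = 51.5; e = 53.3 − 51.5 = 1.8
x=130: ŷ = -2.5 + 0.6·130 = 75.5; e = 74.2 − 75.5 = -1.3
SSE = 0.25 + 0.64 + 1 + 6.76 + 7.84 + 3.24 + 1.69 = 21.42

SSE = 21.42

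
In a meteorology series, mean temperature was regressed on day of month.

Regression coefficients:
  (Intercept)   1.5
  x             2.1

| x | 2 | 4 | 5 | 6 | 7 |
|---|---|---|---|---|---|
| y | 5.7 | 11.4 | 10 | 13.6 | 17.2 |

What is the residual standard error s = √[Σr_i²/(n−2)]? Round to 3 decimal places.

x=2: ŷ = 1.5 + 2.1·2 = 5.7; r = 5.7 − 5.7 = 0
x=4: ŷ = 1.5 + 2.1·4 = 9.9; r = 11.4 − 9.9 = 1.5
x=5: ŷ = 1.5 + 2.1·5 = 12; r = 10 − 12 = -2
x=6: ŷ = 1.5 + 2.1·6 = 14.1; r = 13.6 − 14.1 = -0.5
x=7: ŷ = 1.5 + 2.1·7 = 16.2; r = 17.2 − 16.2 = 1
SSE = 0 + 2.25 + 4 + 0.25 + 1 = 7.5
s = √(7.5/3) = √2.5 ≈ 1.581

s = 1.581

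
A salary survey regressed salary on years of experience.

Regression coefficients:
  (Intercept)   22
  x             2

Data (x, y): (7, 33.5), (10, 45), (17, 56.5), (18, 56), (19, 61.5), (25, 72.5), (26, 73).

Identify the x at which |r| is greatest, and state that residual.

x = 10, r = 3

x=7: ŷ = 22 + 2·7 = 36; r = 33.5 − 36 = -2.5
x=10: ŷ = 22 + 2·10 = 42; r = 45 − 42 = 3
x=17: ŷ = 22 + 2·17 = 56; r = 56.5 − 56 = 0.5
x=18: ŷ = 22 + 2·18 = 58; r = 56 − 58 = -2
x=19: ŷ = 22 + 2·19 = 60; r = 61.5 − 60 = 1.5
x=25: ŷ = 22 + 2·25 = 72; r = 72.5 − 72 = 0.5
x=26: ŷ = 22 + 2·26 = 74; r = 73 − 74 = -1
Largest |r| is 3 at x = 10, residual 3.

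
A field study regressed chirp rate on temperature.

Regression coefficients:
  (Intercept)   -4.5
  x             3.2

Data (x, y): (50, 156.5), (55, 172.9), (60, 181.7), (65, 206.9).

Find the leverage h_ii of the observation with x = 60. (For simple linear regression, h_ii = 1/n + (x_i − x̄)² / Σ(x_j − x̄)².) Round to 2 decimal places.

h = 0.30

x̄ = (50 + 55 + 60 + 65)/4 = 57.5
Σ(x − x̄)² = 56.25 + 6.25 + 6.25 + 56.25 = 125
h = 1/4 + (2.5)²/125 = 0.25 + 0.05 = 0.30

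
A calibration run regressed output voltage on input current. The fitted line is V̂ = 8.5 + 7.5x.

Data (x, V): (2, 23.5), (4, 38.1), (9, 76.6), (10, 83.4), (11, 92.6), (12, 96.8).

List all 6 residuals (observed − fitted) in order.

0, -0.4, 0.6, -0.1, 1.6, -1.7

x=2: V̂ = 8.5 + 7.5·2 = 23.5; r = 23.5 − 23.5 = 0
x=4: V̂ = 8.5 + 7.5·4 = 38.5; r = 38.1 − 38.5 = -0.4
x=9: V̂ = 8.5 + 7.5·9 = 76; r = 76.6 − 76 = 0.6
x=10: V̂ = 8.5 + 7.5·10 = 83.5; r = 83.4 − 83.5 = -0.1
x=11: V̂ = 8.5 + 7.5·11 = 91; r = 92.6 − 91 = 1.6
x=12: V̂ = 8.5 + 7.5·12 = 98.5; r = 96.8 − 98.5 = -1.7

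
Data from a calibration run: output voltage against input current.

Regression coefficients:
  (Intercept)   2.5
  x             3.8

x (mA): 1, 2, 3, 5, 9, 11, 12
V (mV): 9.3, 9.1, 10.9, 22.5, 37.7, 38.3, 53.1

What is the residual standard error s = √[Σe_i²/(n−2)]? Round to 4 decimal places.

s = 4.0497

x=1: ŷ = 2.5 + 3.8·1 = 6.3; e = 9.3 − 6.3 = 3
x=2: ŷ = 2.5 + 3.8·2 = 10.1; e = 9.1 − 10.1 = -1
x=3: ŷ = 2.5 + 3.8·3 = 13.9; e = 10.9 − 13.9 = -3
x=5: ŷ = 2.5 + 3.8·5 = 21.5; e = 22.5 − 21.5 = 1
x=9: ŷ = 2.5 + 3.8·9 = 36.7; e = 37.7 − 36.7 = 1
x=11: ŷ = 2.5 + 3.8·11 = 44.3; e = 38.3 − 44.3 = -6
x=12: ŷ = 2.5 + 3.8·12 = 48.1; e = 53.1 − 48.1 = 5
SSE = 9 + 1 + 9 + 1 + 1 + 36 + 25 = 82
s = √(82/5) = √16.4 ≈ 4.0497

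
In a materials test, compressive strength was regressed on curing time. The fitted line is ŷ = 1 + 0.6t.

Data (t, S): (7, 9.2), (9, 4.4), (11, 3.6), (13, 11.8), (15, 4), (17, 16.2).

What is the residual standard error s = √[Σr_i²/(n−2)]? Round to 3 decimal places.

t=7: ŷ = 1 + 0.6·7 = 5.2; r = 9.2 − 5.2 = 4
t=9: ŷ = 1 + 0.6·9 = 6.4; r = 4.4 − 6.4 = -2
t=11: ŷ = 1 + 0.6·11 = 7.6; r = 3.6 − 7.6 = -4
t=13: ŷ = 1 + 0.6·13 = 8.8; r = 11.8 − 8.8 = 3
t=15: ŷ = 1 + 0.6·15 = 10; r = 4 − 10 = -6
t=17: ŷ = 1 + 0.6·17 = 11.2; r = 16.2 − 11.2 = 5
SSE = 16 + 4 + 16 + 9 + 36 + 25 = 106
s = √(106/4) = √26.5 ≈ 5.148

s = 5.148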